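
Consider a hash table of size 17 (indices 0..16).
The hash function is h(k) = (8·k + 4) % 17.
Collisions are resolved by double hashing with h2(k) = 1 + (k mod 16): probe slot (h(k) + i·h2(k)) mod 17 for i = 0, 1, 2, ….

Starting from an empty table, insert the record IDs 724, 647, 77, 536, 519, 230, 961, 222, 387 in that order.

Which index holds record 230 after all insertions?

Insert 724: h=16, slot 16 empty → index 16.
Insert 647: h=12, slot 12 empty → index 12.
Insert 77: h=8, slot 8 empty → index 8.
Insert 536: h=8, h2=9, slot 8 occupied → index 0.
Insert 519: h=8, h2=8, slots 8,16 occupied → index 7.
Insert 230: h=8, h2=7, slot 8 occupied → index 15.
Insert 961: h=8, h2=2, slot 8 occupied → index 10.
Insert 222: h=12, h2=15, slots 12,10,8 occupied → index 6.
Insert 387: h=6, h2=4, slots 6,10 occupied → index 14.
Table: [536, _, _, _, _, _, 222, 519, 77, _, 961, _, 647, _, 387, 230, 724]

15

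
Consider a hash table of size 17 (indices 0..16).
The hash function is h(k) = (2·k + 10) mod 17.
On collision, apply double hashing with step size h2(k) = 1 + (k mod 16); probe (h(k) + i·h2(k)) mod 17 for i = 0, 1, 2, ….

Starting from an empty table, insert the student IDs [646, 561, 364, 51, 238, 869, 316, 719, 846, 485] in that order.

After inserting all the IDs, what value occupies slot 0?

Insert 646: h=10, slot 10 empty → index 10.
Insert 561: h=10, h2=2, slot 10 occupied → index 12.
Insert 364: h=7, slot 7 empty → index 7.
Insert 51: h=10, h2=4, slot 10 occupied → index 14.
Insert 238: h=10, h2=15, slot 10 occupied → index 8.
Insert 869: h=14, h2=6, slot 14 occupied → index 3.
Insert 316: h=13, slot 13 empty → index 13.
Insert 719: h=3, h2=16, slot 3 occupied → index 2.
Insert 846: h=2, h2=15, slot 2 occupied → index 0.
Insert 485: h=11, slot 11 empty → index 11.
Table: [846, -, 719, 869, -, -, -, 364, 238, -, 646, 485, 561, 316, 51, -, -]

846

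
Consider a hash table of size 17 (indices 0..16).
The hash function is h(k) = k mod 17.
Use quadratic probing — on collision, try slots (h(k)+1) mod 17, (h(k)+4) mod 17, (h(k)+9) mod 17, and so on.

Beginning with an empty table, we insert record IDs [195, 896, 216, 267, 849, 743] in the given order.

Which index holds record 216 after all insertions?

Insert 195: h=8, slot 8 empty → index 8.
Insert 896: h=12, slot 12 empty → index 12.
Insert 216: h=12, slot 12 occupied → index 13.
Insert 267: h=12, slots 12,13 occupied → index 16.
Insert 849: h=16, slot 16 occupied → index 0.
Insert 743: h=12, slots 12,13,16 occupied → index 4.
Table: [849, _, _, _, 743, _, _, _, 195, _, _, _, 896, 216, _, _, 267]

13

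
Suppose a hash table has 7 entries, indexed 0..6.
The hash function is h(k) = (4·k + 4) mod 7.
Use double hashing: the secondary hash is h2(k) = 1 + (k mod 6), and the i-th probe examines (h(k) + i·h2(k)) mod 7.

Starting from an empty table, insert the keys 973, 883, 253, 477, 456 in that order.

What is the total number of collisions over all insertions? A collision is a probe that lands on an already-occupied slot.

Insert 973: h=4, slot 4 empty => index 4.
Insert 883: h=1, slot 1 empty => index 1.
Insert 253: h=1, h2=2, slot 1 occupied => index 3.
Insert 477: h=1, h2=4, slot 1 occupied => index 5.
Insert 456: h=1, h2=1, slot 1 occupied => index 2.
Table: [_, 883, 456, 253, 973, 477, _]

3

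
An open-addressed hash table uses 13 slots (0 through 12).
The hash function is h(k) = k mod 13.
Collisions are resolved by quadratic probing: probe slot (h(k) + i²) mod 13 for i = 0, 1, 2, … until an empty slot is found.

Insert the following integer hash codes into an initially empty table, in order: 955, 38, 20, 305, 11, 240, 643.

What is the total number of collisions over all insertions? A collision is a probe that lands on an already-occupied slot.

Insert 955: h=6, slot 6 empty => index 6.
Insert 38: h=12, slot 12 empty => index 12.
Insert 20: h=7, slot 7 empty => index 7.
Insert 305: h=6, slots 6,7 occupied => index 10.
Insert 11: h=11, slot 11 empty => index 11.
Insert 240: h=6, slots 6,7,10 occupied => index 2.
Insert 643: h=6, slots 6,7,10,2 occupied => index 9.
Table: [-, -, 240, -, -, -, 955, 20, -, 643, 305, 11, 38]

9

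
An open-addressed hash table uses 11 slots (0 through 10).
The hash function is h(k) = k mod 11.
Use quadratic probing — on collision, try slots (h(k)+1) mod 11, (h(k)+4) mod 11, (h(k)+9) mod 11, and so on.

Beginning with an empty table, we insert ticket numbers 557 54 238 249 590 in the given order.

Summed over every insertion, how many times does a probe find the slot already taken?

6

557 hashes to 7; slot 7 is free → place at 7.
54 hashes to 10; slot 10 is free → place at 10.
238 hashes to 7; 7 taken → place at 8.
249 hashes to 7; 7,8 taken → place at 0.
590 hashes to 7; 7,8,0 taken → place at 5.
Table: [249, ., ., ., ., 590, ., 557, 238, ., 54]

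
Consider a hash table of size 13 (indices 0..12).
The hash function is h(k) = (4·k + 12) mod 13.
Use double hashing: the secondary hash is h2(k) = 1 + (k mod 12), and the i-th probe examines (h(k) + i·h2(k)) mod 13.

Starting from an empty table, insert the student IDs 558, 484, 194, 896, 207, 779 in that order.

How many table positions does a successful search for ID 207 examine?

558: h=8 -> slot 8
484: h=11 -> slot 11
194: h=8, h2=3, probe 8,11,1 -> slot 1
896: h=8, h2=9, probe 8,4 -> slot 4
207: h=8, h2=4, probe 8,12 -> slot 12
779: h=8, h2=12, probe 8,7 -> slot 7
Table: [-, 194, -, -, 896, -, -, 779, 558, -, -, 484, 207]
Lookup 207: h=8, h2=4, probe 8,12 → found at 12.

2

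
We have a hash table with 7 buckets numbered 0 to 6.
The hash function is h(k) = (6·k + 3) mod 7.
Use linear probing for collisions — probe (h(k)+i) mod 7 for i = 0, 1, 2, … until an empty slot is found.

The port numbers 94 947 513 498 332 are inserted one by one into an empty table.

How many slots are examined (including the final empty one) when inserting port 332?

94: h=0 -> slot 0
947: h=1 -> slot 1
513: h=1, probe 1,2 -> slot 2
498: h=2, probe 2,3 -> slot 3
332: h=0, probe 0,1,2,3,4 -> slot 4
Table: [94, 947, 513, 498, 332, _, _]

5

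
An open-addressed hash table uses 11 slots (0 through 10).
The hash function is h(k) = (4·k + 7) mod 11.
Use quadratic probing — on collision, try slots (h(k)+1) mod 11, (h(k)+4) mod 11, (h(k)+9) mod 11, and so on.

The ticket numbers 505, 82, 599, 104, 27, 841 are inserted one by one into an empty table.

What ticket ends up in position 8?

841

505: h=3 => slot 3
82: h=5 => slot 5
599: h=5, probe 5,6 => slot 6
104: h=5, probe 5,6,9 => slot 9
27: h=5, probe 5,6,9,3,10 => slot 10
841: h=5, probe 5,6,9,3,10,8 => slot 8
Table: [∅, ∅, ∅, 505, ∅, 82, 599, ∅, 841, 104, 27]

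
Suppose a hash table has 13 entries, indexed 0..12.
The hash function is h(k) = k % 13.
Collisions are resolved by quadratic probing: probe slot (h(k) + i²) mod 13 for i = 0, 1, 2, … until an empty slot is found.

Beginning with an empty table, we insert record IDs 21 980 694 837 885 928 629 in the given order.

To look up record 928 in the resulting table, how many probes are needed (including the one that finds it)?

21: h=8 => slot 8
980: h=5 => slot 5
694: h=5, probe 5,6 => slot 6
837: h=5, probe 5,6,9 => slot 9
885: h=1 => slot 1
928: h=5, probe 5,6,9,1,8,4 => slot 4
629: h=5, probe 5,6,9,1,8,4,2 => slot 2
Table: [-, 885, 629, -, 928, 980, 694, -, 21, 837, -, -, -]
Lookup 928: h=5, probe 5,6,9,1,8,4 → found at 4.

6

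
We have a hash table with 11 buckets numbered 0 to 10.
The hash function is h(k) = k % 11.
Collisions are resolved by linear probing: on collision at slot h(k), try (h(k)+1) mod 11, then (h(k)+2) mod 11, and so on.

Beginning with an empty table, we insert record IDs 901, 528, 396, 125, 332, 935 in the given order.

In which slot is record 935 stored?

3

Insert 901: h=10, slot 10 empty => index 10.
Insert 528: h=0, slot 0 empty => index 0.
Insert 396: h=0, slot 0 occupied => index 1.
Insert 125: h=4, slot 4 empty => index 4.
Insert 332: h=2, slot 2 empty => index 2.
Insert 935: h=0, slots 0,1,2 occupied => index 3.
Table: [528, 396, 332, 935, 125, ∅, ∅, ∅, ∅, ∅, 901]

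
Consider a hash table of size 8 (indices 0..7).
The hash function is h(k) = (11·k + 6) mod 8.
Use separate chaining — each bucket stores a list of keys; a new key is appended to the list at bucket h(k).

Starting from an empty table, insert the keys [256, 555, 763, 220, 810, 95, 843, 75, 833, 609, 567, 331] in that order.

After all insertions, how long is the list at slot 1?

256 → bucket 6
555 → bucket 7
763 → bucket 7 (collision)
220 → bucket 2
810 → bucket 4
95 → bucket 3
843 → bucket 7 (collision)
75 → bucket 7 (collision)
833 → bucket 1
609 → bucket 1 (collision)
567 → bucket 3 (collision)
331 → bucket 7 (collision)
Final buckets:
0: .
1: 833 -> 609
2: 220
3: 95 -> 567
4: 810
5: .
6: 256
7: 555 -> 763 -> 843 -> 75 -> 331

2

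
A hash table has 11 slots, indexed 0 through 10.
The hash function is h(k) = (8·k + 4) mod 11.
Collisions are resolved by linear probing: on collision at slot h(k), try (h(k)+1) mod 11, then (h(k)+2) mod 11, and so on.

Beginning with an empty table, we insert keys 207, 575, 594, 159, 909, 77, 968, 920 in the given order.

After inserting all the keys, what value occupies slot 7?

Insert 207: h=10, slot 10 empty => index 10.
Insert 575: h=6, slot 6 empty => index 6.
Insert 594: h=4, slot 4 empty => index 4.
Insert 159: h=0, slot 0 empty => index 0.
Insert 909: h=5, slot 5 empty => index 5.
Insert 77: h=4, slots 4,5,6 occupied => index 7.
Insert 968: h=4, slots 4,5,6,7 occupied => index 8.
Insert 920: h=5, slots 5,6,7,8 occupied => index 9.
Table: [159, —, —, —, 594, 909, 575, 77, 968, 920, 207]

77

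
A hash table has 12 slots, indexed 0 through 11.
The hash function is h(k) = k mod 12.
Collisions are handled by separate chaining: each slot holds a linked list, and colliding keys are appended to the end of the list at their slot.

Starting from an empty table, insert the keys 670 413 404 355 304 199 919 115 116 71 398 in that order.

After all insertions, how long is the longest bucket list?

4

Insert 670: h=10, bucket 10 empty → new chain.
Insert 413: h=5, bucket 5 empty → new chain.
Insert 404: h=8, bucket 8 empty → new chain.
Insert 355: h=7, bucket 7 empty → new chain.
Insert 304: h=4, bucket 4 empty → new chain.
Insert 199: h=7, bucket 7 nonempty → append to chain.
Insert 919: h=7, bucket 7 nonempty → append to chain.
Insert 115: h=7, bucket 7 nonempty → append to chain.
Insert 116: h=8, bucket 8 nonempty → append to chain.
Insert 71: h=11, bucket 11 empty → new chain.
Insert 398: h=2, bucket 2 empty → new chain.
Final buckets:
0: —
1: —
2: 398
3: —
4: 304
5: 413
6: —
7: 355 -> 199 -> 919 -> 115
8: 404 -> 116
9: —
10: 670
11: 71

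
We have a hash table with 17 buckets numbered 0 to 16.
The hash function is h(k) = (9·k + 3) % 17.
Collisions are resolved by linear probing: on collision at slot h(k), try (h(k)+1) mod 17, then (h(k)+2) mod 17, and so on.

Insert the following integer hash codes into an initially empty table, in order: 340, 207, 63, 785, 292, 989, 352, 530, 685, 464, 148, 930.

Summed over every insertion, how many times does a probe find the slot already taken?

340: h=3 -> slot 3
207: h=13 -> slot 13
63: h=9 -> slot 9
785: h=13, probe 13,14 -> slot 14
292: h=13, probe 13,14,15 -> slot 15
989: h=13, probe 13,14,15,16 -> slot 16
352: h=9, probe 9,10 -> slot 10
530: h=13, probe 13,14,15,16,0 -> slot 0
685: h=14, probe 14,15,16,0,1 -> slot 1
464: h=14, probe 14,15,16,0,1,2 -> slot 2
148: h=9, probe 9,10,11 -> slot 11
930: h=9, probe 9,10,11,12 -> slot 12
Table: [530, 685, 464, 340, -, -, -, -, -, 63, 352, 148, 930, 207, 785, 292, 989]

25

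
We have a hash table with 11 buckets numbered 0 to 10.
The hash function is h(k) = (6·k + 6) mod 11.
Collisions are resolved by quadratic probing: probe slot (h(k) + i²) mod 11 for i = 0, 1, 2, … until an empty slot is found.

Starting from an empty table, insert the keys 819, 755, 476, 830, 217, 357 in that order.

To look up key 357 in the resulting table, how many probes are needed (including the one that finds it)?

4

819 hashes to 3; slot 3 is free => place at 3.
755 hashes to 4; slot 4 is free => place at 4.
476 hashes to 2; slot 2 is free => place at 2.
830 hashes to 3; 3,4 taken => place at 7.
217 hashes to 10; slot 10 is free => place at 10.
357 hashes to 3; 3,4,7 taken => place at 1.
Table: [_, 357, 476, 819, 755, _, _, 830, _, _, 217]
Lookup 357: h=3, probe 3,4,7,1 → found at 1.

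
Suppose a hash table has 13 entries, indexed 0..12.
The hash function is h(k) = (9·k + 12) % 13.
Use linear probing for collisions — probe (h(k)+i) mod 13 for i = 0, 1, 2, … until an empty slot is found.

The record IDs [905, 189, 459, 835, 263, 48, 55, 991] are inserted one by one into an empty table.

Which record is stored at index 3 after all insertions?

905 hashes to 6; slot 6 is free → place at 6.
189 hashes to 10; slot 10 is free → place at 10.
459 hashes to 9; slot 9 is free → place at 9.
835 hashes to 0; slot 0 is free → place at 0.
263 hashes to 0; 0 taken → place at 1.
48 hashes to 2; slot 2 is free → place at 2.
55 hashes to 0; 0,1,2 taken → place at 3.
991 hashes to 0; 0,1,2,3 taken → place at 4.
Table: [835, 263, 48, 55, 991, ∅, 905, ∅, ∅, 459, 189, ∅, ∅]

55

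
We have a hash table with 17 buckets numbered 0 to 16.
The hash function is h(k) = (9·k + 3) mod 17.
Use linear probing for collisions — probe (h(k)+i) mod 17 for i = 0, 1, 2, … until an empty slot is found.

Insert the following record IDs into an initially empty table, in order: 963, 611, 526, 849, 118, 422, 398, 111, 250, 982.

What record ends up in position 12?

526

963: h=0 → slot 0
611: h=11 → slot 11
526: h=11, probe 11,12 → slot 12
849: h=11, probe 11,12,13 → slot 13
118: h=11, probe 11,12,13,14 → slot 14
422: h=10 → slot 10
398: h=15 → slot 15
111: h=16 → slot 16
250: h=9 → slot 9
982: h=1 → slot 1
Table: [963, 982, ∅, ∅, ∅, ∅, ∅, ∅, ∅, 250, 422, 611, 526, 849, 118, 398, 111]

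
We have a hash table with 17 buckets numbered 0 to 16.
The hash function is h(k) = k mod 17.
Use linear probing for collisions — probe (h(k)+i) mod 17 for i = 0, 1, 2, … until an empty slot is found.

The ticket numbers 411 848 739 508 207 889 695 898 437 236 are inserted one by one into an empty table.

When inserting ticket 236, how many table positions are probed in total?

411 hashes to 3; slot 3 is free → place at 3.
848 hashes to 15; slot 15 is free → place at 15.
739 hashes to 8; slot 8 is free → place at 8.
508 hashes to 15; 15 taken → place at 16.
207 hashes to 3; 3 taken → place at 4.
889 hashes to 5; slot 5 is free → place at 5.
695 hashes to 15; 15,16 taken → place at 0.
898 hashes to 14; slot 14 is free → place at 14.
437 hashes to 12; slot 12 is free → place at 12.
236 hashes to 15; 15,16,0 taken → place at 1.
Table: [695, 236, -, 411, 207, 889, -, -, 739, -, -, -, 437, -, 898, 848, 508]

4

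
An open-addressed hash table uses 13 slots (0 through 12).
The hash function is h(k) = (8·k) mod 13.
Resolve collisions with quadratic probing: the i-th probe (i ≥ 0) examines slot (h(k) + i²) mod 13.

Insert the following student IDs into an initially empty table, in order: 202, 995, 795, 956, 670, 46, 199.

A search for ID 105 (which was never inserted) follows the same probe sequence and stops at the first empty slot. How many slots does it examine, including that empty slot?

2

Insert 202: h=4, slot 4 empty → index 4.
Insert 995: h=4, slot 4 occupied → index 5.
Insert 795: h=3, slot 3 empty → index 3.
Insert 956: h=4, slots 4,5 occupied → index 8.
Insert 670: h=4, slots 4,5,8 occupied → index 0.
Insert 46: h=4, slots 4,5,8,0 occupied → index 7.
Insert 199: h=6, slot 6 empty → index 6.
Table: [670, ., ., 795, 202, 995, 199, 46, 956, ., ., ., .]
Lookup 105: h=8, probe 8,9 → slot 9 empty, not found.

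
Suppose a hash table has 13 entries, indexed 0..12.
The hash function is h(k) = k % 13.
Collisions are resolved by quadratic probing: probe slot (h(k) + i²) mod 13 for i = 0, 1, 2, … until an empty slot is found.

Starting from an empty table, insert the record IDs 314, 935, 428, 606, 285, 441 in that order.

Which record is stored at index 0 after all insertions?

314 hashes to 2; slot 2 is free -> place at 2.
935 hashes to 12; slot 12 is free -> place at 12.
428 hashes to 12; 12 taken -> place at 0.
606 hashes to 8; slot 8 is free -> place at 8.
285 hashes to 12; 12,0 taken -> place at 3.
441 hashes to 12; 12,0,3,8,2 taken -> place at 11.
Table: [428, ., 314, 285, ., ., ., ., 606, ., ., 441, 935]

428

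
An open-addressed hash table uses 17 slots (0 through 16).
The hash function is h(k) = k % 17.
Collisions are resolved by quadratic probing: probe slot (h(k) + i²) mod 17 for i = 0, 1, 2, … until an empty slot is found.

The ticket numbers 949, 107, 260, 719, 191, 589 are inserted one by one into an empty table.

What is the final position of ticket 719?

Insert 949: h=14, slot 14 empty => index 14.
Insert 107: h=5, slot 5 empty => index 5.
Insert 260: h=5, slot 5 occupied => index 6.
Insert 719: h=5, slots 5,6 occupied => index 9.
Insert 191: h=4, slot 4 empty => index 4.
Insert 589: h=11, slot 11 empty => index 11.
Table: [_, _, _, _, 191, 107, 260, _, _, 719, _, 589, _, _, 949, _, _]

9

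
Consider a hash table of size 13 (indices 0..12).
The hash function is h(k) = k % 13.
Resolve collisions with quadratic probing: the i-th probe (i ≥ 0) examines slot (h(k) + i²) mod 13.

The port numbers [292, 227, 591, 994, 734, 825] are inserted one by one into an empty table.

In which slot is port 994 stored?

292: h=6 => slot 6
227: h=6, probe 6,7 => slot 7
591: h=6, probe 6,7,10 => slot 10
994: h=6, probe 6,7,10,2 => slot 2
734: h=6, probe 6,7,10,2,9 => slot 9
825: h=6, probe 6,7,10,2,9,5 => slot 5
Table: [_, _, 994, _, _, 825, 292, 227, _, 734, 591, _, _]

2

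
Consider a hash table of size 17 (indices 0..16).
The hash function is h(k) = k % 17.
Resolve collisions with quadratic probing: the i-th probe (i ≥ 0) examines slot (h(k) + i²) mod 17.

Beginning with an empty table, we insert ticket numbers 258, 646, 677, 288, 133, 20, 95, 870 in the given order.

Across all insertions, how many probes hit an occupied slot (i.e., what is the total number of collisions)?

258 hashes to 3; slot 3 is free => place at 3.
646 hashes to 0; slot 0 is free => place at 0.
677 hashes to 14; slot 14 is free => place at 14.
288 hashes to 16; slot 16 is free => place at 16.
133 hashes to 14; 14 taken => place at 15.
20 hashes to 3; 3 taken => place at 4.
95 hashes to 10; slot 10 is free => place at 10.
870 hashes to 3; 3,4 taken => place at 7.
Table: [646, -, -, 258, 20, -, -, 870, -, -, 95, -, -, -, 677, 133, 288]

4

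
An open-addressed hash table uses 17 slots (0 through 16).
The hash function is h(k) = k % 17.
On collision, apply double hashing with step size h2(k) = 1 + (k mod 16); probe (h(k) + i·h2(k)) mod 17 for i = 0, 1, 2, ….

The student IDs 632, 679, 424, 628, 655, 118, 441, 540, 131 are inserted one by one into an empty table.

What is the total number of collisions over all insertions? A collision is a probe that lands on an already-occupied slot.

Insert 632: h=3, slot 3 empty => index 3.
Insert 679: h=16, slot 16 empty => index 16.
Insert 424: h=16, h2=9, slot 16 occupied => index 8.
Insert 628: h=16, h2=5, slot 16 occupied => index 4.
Insert 655: h=9, slot 9 empty => index 9.
Insert 118: h=16, h2=7, slot 16 occupied => index 6.
Insert 441: h=16, h2=10, slots 16,9 occupied => index 2.
Insert 540: h=13, slot 13 empty => index 13.
Insert 131: h=12, slot 12 empty => index 12.
Table: [∅, ∅, 441, 632, 628, ∅, 118, ∅, 424, 655, ∅, ∅, 131, 540, ∅, ∅, 679]

5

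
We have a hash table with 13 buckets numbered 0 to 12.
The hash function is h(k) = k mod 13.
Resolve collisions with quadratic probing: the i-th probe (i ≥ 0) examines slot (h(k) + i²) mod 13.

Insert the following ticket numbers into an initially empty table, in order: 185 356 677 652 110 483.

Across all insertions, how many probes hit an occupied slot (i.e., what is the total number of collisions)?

185: h=3 → slot 3
356: h=5 → slot 5
677: h=1 → slot 1
652: h=2 → slot 2
110: h=6 → slot 6
483: h=2, probe 2,3,6,11 → slot 11
Table: [-, 677, 652, 185, -, 356, 110, -, -, -, -, 483, -]

3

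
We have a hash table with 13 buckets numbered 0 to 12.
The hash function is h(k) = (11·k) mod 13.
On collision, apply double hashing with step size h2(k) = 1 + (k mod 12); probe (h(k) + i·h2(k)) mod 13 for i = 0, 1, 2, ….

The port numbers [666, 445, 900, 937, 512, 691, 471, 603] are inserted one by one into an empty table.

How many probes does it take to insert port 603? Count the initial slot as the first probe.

5

666: h=7 => slot 7
445: h=7, h2=2, probe 7,9 => slot 9
900: h=7, h2=1, probe 7,8 => slot 8
937: h=11 => slot 11
512: h=3 => slot 3
691: h=9, h2=8, probe 9,4 => slot 4
471: h=7, h2=4, probe 7,11,2 => slot 2
603: h=3, h2=4, probe 3,7,11,2,6 => slot 6
Table: [—, —, 471, 512, 691, —, 603, 666, 900, 445, —, 937, —]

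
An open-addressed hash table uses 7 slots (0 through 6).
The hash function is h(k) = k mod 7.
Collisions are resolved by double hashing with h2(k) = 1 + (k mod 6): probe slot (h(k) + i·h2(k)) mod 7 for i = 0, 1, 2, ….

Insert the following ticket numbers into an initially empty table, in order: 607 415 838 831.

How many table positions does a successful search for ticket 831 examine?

3

607 hashes to 5; slot 5 is free => place at 5.
415 hashes to 2; slot 2 is free => place at 2.
838 hashes to 5, h2=5; 5 taken => place at 3.
831 hashes to 5, h2=4; 5,2 taken => place at 6.
Table: [_, _, 415, 838, _, 607, 831]
Lookup 831: h=5, h2=4, probe 5,2,6 → found at 6.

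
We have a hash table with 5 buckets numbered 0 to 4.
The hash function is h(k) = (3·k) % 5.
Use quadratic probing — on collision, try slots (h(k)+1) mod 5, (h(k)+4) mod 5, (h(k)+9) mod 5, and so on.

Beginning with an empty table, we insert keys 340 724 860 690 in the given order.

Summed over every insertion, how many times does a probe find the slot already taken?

3

340 hashes to 0; slot 0 is free -> place at 0.
724 hashes to 2; slot 2 is free -> place at 2.
860 hashes to 0; 0 taken -> place at 1.
690 hashes to 0; 0,1 taken -> place at 4.
Table: [340, 860, 724, —, 690]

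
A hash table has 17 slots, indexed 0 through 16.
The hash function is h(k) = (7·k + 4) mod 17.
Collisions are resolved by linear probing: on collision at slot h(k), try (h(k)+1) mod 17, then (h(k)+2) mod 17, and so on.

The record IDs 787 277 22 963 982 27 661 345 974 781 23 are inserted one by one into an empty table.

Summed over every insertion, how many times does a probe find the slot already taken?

23

787: h=5 => slot 5
277: h=5, probe 5,6 => slot 6
22: h=5, probe 5,6,7 => slot 7
963: h=13 => slot 13
982: h=10 => slot 10
27: h=6, probe 6,7,8 => slot 8
661: h=7, probe 7,8,9 => slot 9
345: h=5, probe 5,6,7,8,9,10,11 => slot 11
974: h=5, probe 5,6,7,8,9,10,11,12 => slot 12
781: h=14 => slot 14
23: h=12, probe 12,13,14,15 => slot 15
Table: [., ., ., ., ., 787, 277, 22, 27, 661, 982, 345, 974, 963, 781, 23, .]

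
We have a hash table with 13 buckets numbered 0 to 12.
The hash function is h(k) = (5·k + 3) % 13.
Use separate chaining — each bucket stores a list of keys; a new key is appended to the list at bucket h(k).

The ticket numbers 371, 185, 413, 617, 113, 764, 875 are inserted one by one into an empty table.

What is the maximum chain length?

2

Insert 371: h=12, bucket 12 empty → new chain.
Insert 185: h=5, bucket 5 empty → new chain.
Insert 413: h=1, bucket 1 empty → new chain.
Insert 617: h=7, bucket 7 empty → new chain.
Insert 113: h=9, bucket 9 empty → new chain.
Insert 764: h=1, bucket 1 nonempty → append to chain.
Insert 875: h=10, bucket 10 empty → new chain.
Final buckets:
0: ∅
1: 413 -> 764
2: ∅
3: ∅
4: ∅
5: 185
6: ∅
7: 617
8: ∅
9: 113
10: 875
11: ∅
12: 371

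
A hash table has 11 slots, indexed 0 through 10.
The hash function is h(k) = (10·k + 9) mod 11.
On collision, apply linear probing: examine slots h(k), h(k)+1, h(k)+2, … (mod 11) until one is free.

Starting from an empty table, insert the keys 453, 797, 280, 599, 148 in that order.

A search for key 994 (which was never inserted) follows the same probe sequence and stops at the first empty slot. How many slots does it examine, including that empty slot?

453: h=7 → slot 7
797: h=4 → slot 4
280: h=4, probe 4,5 → slot 5
599: h=4, probe 4,5,6 → slot 6
148: h=4, probe 4,5,6,7,8 → slot 8
Table: [—, —, —, —, 797, 280, 599, 453, 148, —, —]
Lookup 994: h=5, probe 5,6,7,8,9 → slot 9 empty, not found.

5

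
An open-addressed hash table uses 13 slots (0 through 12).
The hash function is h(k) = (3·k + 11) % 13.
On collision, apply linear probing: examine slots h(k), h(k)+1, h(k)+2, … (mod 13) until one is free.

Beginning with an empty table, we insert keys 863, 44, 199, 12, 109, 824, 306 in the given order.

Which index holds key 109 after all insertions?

863: h=0 => slot 0
44: h=0, probe 0,1 => slot 1
199: h=10 => slot 10
12: h=8 => slot 8
109: h=0, probe 0,1,2 => slot 2
824: h=0, probe 0,1,2,3 => slot 3
306: h=6 => slot 6
Table: [863, 44, 109, 824, ., ., 306, ., 12, ., 199, ., .]

2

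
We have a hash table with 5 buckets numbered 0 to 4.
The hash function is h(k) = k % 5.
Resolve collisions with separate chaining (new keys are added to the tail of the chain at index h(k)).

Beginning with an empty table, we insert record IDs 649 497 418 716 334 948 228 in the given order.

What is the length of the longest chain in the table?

3

Insert 649: h=4, bucket 4 empty -> new chain.
Insert 497: h=2, bucket 2 empty -> new chain.
Insert 418: h=3, bucket 3 empty -> new chain.
Insert 716: h=1, bucket 1 empty -> new chain.
Insert 334: h=4, bucket 4 nonempty -> append to chain.
Insert 948: h=3, bucket 3 nonempty -> append to chain.
Insert 228: h=3, bucket 3 nonempty -> append to chain.
Final buckets:
0: -
1: 716
2: 497
3: 418 -> 948 -> 228
4: 649 -> 334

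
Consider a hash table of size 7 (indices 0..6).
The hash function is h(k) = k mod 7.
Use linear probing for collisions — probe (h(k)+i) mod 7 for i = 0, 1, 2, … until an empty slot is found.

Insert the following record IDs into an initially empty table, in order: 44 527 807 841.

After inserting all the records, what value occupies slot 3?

527

44: h=2 -> slot 2
527: h=2, probe 2,3 -> slot 3
807: h=2, probe 2,3,4 -> slot 4
841: h=1 -> slot 1
Table: [∅, 841, 44, 527, 807, ∅, ∅]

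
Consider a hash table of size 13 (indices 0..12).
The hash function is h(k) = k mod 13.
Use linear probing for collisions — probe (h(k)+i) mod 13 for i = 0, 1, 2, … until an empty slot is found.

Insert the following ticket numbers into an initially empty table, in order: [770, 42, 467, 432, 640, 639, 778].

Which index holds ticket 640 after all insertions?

6

Insert 770: h=3, slot 3 empty -> index 3.
Insert 42: h=3, slot 3 occupied -> index 4.
Insert 467: h=12, slot 12 empty -> index 12.
Insert 432: h=3, slots 3,4 occupied -> index 5.
Insert 640: h=3, slots 3,4,5 occupied -> index 6.
Insert 639: h=2, slot 2 empty -> index 2.
Insert 778: h=11, slot 11 empty -> index 11.
Table: [∅, ∅, 639, 770, 42, 432, 640, ∅, ∅, ∅, ∅, 778, 467]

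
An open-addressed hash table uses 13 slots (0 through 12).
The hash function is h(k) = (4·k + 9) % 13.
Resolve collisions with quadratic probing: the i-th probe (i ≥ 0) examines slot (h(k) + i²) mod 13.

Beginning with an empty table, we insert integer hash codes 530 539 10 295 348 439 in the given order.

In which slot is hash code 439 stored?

0

530 hashes to 10; slot 10 is free -> place at 10.
539 hashes to 7; slot 7 is free -> place at 7.
10 hashes to 10; 10 taken -> place at 11.
295 hashes to 6; slot 6 is free -> place at 6.
348 hashes to 10; 10,11 taken -> place at 1.
439 hashes to 10; 10,11,1,6 taken -> place at 0.
Table: [439, 348, —, —, —, —, 295, 539, —, —, 530, 10, —]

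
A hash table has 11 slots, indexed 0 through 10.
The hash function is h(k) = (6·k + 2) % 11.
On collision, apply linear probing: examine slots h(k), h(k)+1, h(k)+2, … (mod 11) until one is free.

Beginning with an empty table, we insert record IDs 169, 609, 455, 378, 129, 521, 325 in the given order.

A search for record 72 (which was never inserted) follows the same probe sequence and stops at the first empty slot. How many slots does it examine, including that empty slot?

7

169 hashes to 4; slot 4 is free -> place at 4.
609 hashes to 4; 4 taken -> place at 5.
455 hashes to 4; 4,5 taken -> place at 6.
378 hashes to 4; 4,5,6 taken -> place at 7.
129 hashes to 6; 6,7 taken -> place at 8.
521 hashes to 4; 4,5,6,7,8 taken -> place at 9.
325 hashes to 5; 5,6,7,8,9 taken -> place at 10.
Table: [., ., ., ., 169, 609, 455, 378, 129, 521, 325]
Lookup 72: h=5, probe 5,6,7,8,9,10,0 → slot 0 empty, not found.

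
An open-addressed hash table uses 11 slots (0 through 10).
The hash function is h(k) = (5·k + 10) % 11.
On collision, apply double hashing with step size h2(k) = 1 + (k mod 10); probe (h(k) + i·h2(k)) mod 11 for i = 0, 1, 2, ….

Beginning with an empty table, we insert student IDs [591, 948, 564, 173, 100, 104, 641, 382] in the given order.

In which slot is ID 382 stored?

1

Insert 591: h=6, slot 6 empty => index 6.
Insert 948: h=9, slot 9 empty => index 9.
Insert 564: h=3, slot 3 empty => index 3.
Insert 173: h=6, h2=4, slot 6 occupied => index 10.
Insert 100: h=4, slot 4 empty => index 4.
Insert 104: h=2, slot 2 empty => index 2.
Insert 641: h=3, h2=2, slot 3 occupied => index 5.
Insert 382: h=6, h2=3, slots 6,9 occupied => index 1.
Table: [∅, 382, 104, 564, 100, 641, 591, ∅, ∅, 948, 173]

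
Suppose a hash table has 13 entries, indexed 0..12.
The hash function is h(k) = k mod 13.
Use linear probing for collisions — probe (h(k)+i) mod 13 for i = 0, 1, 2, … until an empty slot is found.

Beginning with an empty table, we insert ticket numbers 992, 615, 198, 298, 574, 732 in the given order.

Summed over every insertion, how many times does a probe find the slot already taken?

3

992 hashes to 4; slot 4 is free => place at 4.
615 hashes to 4; 4 taken => place at 5.
198 hashes to 3; slot 3 is free => place at 3.
298 hashes to 12; slot 12 is free => place at 12.
574 hashes to 2; slot 2 is free => place at 2.
732 hashes to 4; 4,5 taken => place at 6.
Table: [., ., 574, 198, 992, 615, 732, ., ., ., ., ., 298]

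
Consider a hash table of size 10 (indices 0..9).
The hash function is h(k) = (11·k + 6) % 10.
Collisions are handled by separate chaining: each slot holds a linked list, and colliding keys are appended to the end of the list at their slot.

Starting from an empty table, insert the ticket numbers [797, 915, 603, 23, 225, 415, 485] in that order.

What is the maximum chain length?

4

Insert 797: h=3, bucket 3 empty → new chain.
Insert 915: h=1, bucket 1 empty → new chain.
Insert 603: h=9, bucket 9 empty → new chain.
Insert 23: h=9, bucket 9 nonempty → append to chain.
Insert 225: h=1, bucket 1 nonempty → append to chain.
Insert 415: h=1, bucket 1 nonempty → append to chain.
Insert 485: h=1, bucket 1 nonempty → append to chain.
Final buckets:
0: ∅
1: 915 -> 225 -> 415 -> 485
2: ∅
3: 797
4: ∅
5: ∅
6: ∅
7: ∅
8: ∅
9: 603 -> 23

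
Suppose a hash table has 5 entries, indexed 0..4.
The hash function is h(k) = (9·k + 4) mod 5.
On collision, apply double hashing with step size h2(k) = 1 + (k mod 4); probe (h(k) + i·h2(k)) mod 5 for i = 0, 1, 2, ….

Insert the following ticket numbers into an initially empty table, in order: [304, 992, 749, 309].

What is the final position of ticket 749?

4

Insert 304: h=0, slot 0 empty => index 0.
Insert 992: h=2, slot 2 empty => index 2.
Insert 749: h=0, h2=2, slots 0,2 occupied => index 4.
Insert 309: h=0, h2=2, slots 0,2,4 occupied => index 1.
Table: [304, 309, 992, ., 749]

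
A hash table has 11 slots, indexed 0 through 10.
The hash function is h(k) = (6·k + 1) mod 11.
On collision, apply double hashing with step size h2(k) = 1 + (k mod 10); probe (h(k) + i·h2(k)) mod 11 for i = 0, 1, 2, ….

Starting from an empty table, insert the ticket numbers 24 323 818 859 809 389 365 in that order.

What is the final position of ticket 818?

24: h=2 -> slot 2
323: h=3 -> slot 3
818: h=3, h2=9, probe 3,1 -> slot 1
859: h=7 -> slot 7
809: h=4 -> slot 4
389: h=3, h2=10, probe 3,2,1,0 -> slot 0
365: h=2, h2=6, probe 2,8 -> slot 8
Table: [389, 818, 24, 323, 809, _, _, 859, 365, _, _]

1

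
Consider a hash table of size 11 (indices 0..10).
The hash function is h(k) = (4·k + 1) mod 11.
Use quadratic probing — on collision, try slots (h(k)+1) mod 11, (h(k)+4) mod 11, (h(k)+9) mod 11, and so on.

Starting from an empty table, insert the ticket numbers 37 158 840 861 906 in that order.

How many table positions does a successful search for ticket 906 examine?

37: h=6 => slot 6
158: h=6, probe 6,7 => slot 7
840: h=6, probe 6,7,10 => slot 10
861: h=2 => slot 2
906: h=6, probe 6,7,10,4 => slot 4
Table: [—, —, 861, —, 906, —, 37, 158, —, —, 840]
Lookup 906: h=6, probe 6,7,10,4 → found at 4.

4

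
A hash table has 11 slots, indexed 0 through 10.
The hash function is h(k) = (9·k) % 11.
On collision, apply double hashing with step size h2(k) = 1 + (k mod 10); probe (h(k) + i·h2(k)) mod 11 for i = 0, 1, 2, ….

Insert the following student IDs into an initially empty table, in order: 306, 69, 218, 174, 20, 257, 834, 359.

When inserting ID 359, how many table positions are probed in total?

306: h=4 -> slot 4
69: h=5 -> slot 5
218: h=4, h2=9, probe 4,2 -> slot 2
174: h=4, h2=5, probe 4,9 -> slot 9
20: h=4, h2=1, probe 4,5,6 -> slot 6
257: h=3 -> slot 3
834: h=4, h2=5, probe 4,9,3,8 -> slot 8
359: h=8, h2=10, probe 8,7 -> slot 7
Table: [-, -, 218, 257, 306, 69, 20, 359, 834, 174, -]

2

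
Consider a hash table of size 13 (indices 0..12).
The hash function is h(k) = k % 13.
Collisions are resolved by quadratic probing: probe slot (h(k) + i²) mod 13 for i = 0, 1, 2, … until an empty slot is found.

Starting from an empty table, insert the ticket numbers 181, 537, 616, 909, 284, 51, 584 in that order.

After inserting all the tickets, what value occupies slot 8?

181 hashes to 12; slot 12 is free => place at 12.
537 hashes to 4; slot 4 is free => place at 4.
616 hashes to 5; slot 5 is free => place at 5.
909 hashes to 12; 12 taken => place at 0.
284 hashes to 11; slot 11 is free => place at 11.
51 hashes to 12; 12,0 taken => place at 3.
584 hashes to 12; 12,0,3 taken => place at 8.
Table: [909, -, -, 51, 537, 616, -, -, 584, -, -, 284, 181]

584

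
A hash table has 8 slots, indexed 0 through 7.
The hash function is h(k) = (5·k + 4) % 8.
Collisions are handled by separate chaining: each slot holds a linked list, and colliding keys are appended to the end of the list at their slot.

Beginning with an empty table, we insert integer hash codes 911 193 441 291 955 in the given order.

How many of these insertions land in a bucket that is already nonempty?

2

911 -> bucket 7
193 -> bucket 1
441 -> bucket 1 (collision)
291 -> bucket 3
955 -> bucket 3 (collision)
Final buckets:
0: —
1: 193 -> 441
2: —
3: 291 -> 955
4: —
5: —
6: —
7: 911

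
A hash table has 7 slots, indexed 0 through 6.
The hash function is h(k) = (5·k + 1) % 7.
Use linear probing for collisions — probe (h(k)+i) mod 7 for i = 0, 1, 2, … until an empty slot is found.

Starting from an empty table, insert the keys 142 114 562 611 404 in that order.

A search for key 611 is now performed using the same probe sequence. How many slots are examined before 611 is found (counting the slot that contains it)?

4

142 hashes to 4; slot 4 is free -> place at 4.
114 hashes to 4; 4 taken -> place at 5.
562 hashes to 4; 4,5 taken -> place at 6.
611 hashes to 4; 4,5,6 taken -> place at 0.
404 hashes to 5; 5,6,0 taken -> place at 1.
Table: [611, 404, -, -, 142, 114, 562]
Lookup 611: h=4, probe 4,5,6,0 → found at 0.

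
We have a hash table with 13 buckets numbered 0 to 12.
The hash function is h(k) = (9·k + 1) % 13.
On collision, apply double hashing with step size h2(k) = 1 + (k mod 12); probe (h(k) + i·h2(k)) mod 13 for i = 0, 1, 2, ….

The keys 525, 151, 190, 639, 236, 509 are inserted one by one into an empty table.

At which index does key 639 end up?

10

525 hashes to 7; slot 7 is free -> place at 7.
151 hashes to 8; slot 8 is free -> place at 8.
190 hashes to 8, h2=11; 8 taken -> place at 6.
639 hashes to 6, h2=4; 6 taken -> place at 10.
236 hashes to 6, h2=9; 6 taken -> place at 2.
509 hashes to 6, h2=6; 6 taken -> place at 12.
Table: [., ., 236, ., ., ., 190, 525, 151, ., 639, ., 509]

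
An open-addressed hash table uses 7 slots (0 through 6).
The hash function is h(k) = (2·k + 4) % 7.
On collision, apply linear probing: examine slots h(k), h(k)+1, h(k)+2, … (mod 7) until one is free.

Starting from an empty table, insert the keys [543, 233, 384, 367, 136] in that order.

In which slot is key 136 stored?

Insert 543: h=5, slot 5 empty → index 5.
Insert 233: h=1, slot 1 empty → index 1.
Insert 384: h=2, slot 2 empty → index 2.
Insert 367: h=3, slot 3 empty → index 3.
Insert 136: h=3, slot 3 occupied → index 4.
Table: [_, 233, 384, 367, 136, 543, _]

4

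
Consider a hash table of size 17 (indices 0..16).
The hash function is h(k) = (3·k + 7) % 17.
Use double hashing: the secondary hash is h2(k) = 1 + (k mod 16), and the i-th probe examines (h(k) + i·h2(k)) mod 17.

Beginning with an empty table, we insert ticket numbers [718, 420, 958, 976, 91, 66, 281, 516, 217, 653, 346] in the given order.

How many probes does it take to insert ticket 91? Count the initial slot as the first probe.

718: h=2 -> slot 2
420: h=9 -> slot 9
958: h=8 -> slot 8
976: h=11 -> slot 11
91: h=8, h2=12, probe 8,3 -> slot 3
66: h=1 -> slot 1
281: h=0 -> slot 0
516: h=8, h2=5, probe 8,13 -> slot 13
217: h=12 -> slot 12
653: h=11, h2=14, probe 11,8,5 -> slot 5
346: h=8, h2=11, probe 8,2,13,7 -> slot 7
Table: [281, 66, 718, 91, -, 653, -, 346, 958, 420, -, 976, 217, 516, -, -, -]

2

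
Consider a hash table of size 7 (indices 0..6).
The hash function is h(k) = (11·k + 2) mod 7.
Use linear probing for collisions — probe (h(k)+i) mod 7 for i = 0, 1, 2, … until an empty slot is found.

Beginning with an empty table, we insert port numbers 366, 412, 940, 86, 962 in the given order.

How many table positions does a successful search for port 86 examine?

4

366 hashes to 3; slot 3 is free => place at 3.
412 hashes to 5; slot 5 is free => place at 5.
940 hashes to 3; 3 taken => place at 4.
86 hashes to 3; 3,4,5 taken => place at 6.
962 hashes to 0; slot 0 is free => place at 0.
Table: [962, _, _, 366, 940, 412, 86]
Lookup 86: h=3, probe 3,4,5,6 → found at 6.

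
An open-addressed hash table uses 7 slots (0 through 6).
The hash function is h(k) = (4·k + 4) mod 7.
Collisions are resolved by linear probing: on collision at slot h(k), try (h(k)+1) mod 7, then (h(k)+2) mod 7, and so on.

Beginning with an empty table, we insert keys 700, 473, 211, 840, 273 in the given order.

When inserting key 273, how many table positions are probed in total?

700 hashes to 4; slot 4 is free => place at 4.
473 hashes to 6; slot 6 is free => place at 6.
211 hashes to 1; slot 1 is free => place at 1.
840 hashes to 4; 4 taken => place at 5.
273 hashes to 4; 4,5,6 taken => place at 0.
Table: [273, 211, ., ., 700, 840, 473]

4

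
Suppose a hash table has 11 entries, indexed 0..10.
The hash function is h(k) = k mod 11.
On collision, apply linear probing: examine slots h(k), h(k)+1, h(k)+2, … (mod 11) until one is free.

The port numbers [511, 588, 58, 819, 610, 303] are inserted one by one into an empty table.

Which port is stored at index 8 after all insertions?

610

511 hashes to 5; slot 5 is free => place at 5.
588 hashes to 5; 5 taken => place at 6.
58 hashes to 3; slot 3 is free => place at 3.
819 hashes to 5; 5,6 taken => place at 7.
610 hashes to 5; 5,6,7 taken => place at 8.
303 hashes to 6; 6,7,8 taken => place at 9.
Table: [-, -, -, 58, -, 511, 588, 819, 610, 303, -]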